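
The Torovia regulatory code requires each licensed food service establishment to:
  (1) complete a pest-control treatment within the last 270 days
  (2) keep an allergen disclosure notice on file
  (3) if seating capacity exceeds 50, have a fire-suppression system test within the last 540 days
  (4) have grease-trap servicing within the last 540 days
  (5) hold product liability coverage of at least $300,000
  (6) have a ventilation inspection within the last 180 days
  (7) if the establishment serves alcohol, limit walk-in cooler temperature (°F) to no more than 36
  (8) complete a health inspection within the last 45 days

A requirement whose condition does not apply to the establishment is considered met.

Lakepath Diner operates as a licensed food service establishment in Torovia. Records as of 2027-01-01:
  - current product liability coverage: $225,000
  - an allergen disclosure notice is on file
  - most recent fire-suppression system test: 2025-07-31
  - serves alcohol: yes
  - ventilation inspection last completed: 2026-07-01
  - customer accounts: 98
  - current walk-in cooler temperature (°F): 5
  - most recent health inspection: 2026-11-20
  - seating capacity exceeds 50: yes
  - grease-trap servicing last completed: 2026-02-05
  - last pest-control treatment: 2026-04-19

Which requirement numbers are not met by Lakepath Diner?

5, 6

1. pest-control treatment 257 days ago vs limit 270 → met
2. allergen disclosure notice present → met
3. condition 'seating capacity exceeds 50' holds; fire-suppression system test 519 days ago vs limit 540 → met
4. grease-trap servicing 330 days ago vs limit 540 → met
5. product liability coverage $225,000 < $300,000 → not met
6. ventilation inspection 184 days ago vs limit 180 → not met
7. condition 'serves alcohol' holds; walk-in cooler temperature (°F) 5 ≤ 36 → met
8. health inspection 42 days ago vs limit 45 → met
Not met: 5, 6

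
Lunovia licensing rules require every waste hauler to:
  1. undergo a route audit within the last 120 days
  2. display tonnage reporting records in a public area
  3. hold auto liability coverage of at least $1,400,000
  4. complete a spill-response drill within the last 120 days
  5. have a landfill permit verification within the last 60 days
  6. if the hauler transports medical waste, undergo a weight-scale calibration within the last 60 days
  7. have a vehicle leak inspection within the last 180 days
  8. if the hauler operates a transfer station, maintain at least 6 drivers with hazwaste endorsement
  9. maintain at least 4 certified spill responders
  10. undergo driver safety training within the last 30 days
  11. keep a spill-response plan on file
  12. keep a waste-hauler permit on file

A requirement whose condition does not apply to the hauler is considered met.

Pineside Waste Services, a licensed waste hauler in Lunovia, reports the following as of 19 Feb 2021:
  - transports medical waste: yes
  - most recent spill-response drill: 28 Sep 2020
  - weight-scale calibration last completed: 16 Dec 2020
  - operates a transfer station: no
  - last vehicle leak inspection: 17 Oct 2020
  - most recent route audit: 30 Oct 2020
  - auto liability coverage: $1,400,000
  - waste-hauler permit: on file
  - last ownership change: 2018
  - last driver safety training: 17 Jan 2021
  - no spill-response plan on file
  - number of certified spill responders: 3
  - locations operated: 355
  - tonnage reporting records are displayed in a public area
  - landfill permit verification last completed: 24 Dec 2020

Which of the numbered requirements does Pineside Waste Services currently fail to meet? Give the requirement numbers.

1. route audit 112 days ago vs limit 120 → met
2. tonnage reporting records present → met
3. auto liability coverage $1,400,000 ≥ $1,400,000 → met
4. spill-response drill 144 days ago vs limit 120 → not met
5. landfill permit verification 57 days ago vs limit 60 → met
6. condition 'transports medical waste' holds; weight-scale calibration 65 days ago vs limit 60 → not met
7. vehicle leak inspection 125 days ago vs limit 180 → met
8. condition 'operates a transfer station' does not hold → requirement n/a → met
9. certified spill responders 3 < 4 → not met
10. driver safety training 33 days ago vs limit 30 → not met
11. spill-response plan absent → not met
12. waste-hauler permit present → met
Not met: 4, 6, 9, 10, 11

4, 6, 9, 10, 11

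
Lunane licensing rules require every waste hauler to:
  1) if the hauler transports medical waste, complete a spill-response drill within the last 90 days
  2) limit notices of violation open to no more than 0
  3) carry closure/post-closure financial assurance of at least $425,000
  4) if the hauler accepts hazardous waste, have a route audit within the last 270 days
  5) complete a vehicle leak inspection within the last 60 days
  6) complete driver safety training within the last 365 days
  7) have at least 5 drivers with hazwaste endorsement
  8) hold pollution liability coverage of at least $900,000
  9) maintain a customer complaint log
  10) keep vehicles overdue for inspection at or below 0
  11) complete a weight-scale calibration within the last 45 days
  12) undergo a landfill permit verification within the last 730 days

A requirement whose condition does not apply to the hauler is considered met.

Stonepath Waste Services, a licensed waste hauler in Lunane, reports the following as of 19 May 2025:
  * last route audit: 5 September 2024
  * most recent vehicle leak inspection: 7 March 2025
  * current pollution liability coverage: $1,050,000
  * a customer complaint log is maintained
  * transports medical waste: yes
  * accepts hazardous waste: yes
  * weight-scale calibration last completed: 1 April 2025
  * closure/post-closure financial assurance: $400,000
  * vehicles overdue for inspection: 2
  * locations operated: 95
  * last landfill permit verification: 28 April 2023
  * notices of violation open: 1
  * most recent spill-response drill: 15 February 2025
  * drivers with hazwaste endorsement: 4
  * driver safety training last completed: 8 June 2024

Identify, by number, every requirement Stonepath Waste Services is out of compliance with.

1, 2, 3, 5, 7, 10, 11, 12

1. condition 'transports medical waste' holds; spill-response drill 93 days ago vs limit 90 → not met
2. notices of violation open 1 > 0 → not met
3. closure/post-closure financial assurance $400,000 < $425,000 → not met
4. condition 'accepts hazardous waste' holds; route audit 256 days ago vs limit 270 → met
5. vehicle leak inspection 73 days ago vs limit 60 → not met
6. driver safety training 345 days ago vs limit 365 → met
7. drivers with hazwaste endorsement 4 < 5 → not met
8. pollution liability coverage $1,050,000 ≥ $900,000 → met
9. customer complaint log present → met
10. vehicles overdue for inspection 2 > 0 → not met
11. weight-scale calibration 48 days ago vs limit 45 → not met
12. landfill permit verification 752 days ago vs limit 730 → not met
Not met: 1, 2, 3, 5, 7, 10, 11, 12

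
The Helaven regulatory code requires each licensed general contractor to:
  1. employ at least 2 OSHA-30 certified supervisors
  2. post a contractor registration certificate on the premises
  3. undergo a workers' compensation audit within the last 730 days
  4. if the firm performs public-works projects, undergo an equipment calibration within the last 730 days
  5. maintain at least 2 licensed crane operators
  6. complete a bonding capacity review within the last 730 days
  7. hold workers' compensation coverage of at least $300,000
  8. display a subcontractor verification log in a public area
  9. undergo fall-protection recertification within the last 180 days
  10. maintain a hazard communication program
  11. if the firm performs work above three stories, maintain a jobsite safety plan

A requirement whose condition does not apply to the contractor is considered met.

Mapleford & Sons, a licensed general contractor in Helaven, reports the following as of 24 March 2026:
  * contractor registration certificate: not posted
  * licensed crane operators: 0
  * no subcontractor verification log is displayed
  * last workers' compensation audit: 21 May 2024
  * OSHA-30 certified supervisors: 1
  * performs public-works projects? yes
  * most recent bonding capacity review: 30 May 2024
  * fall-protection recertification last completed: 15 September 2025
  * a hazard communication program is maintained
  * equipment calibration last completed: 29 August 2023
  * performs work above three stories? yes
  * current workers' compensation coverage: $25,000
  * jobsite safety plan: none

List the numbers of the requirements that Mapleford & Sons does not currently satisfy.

1. OSHA-30 certified supervisors 1 < 2 → not met
2. contractor registration certificate absent → not met
3. workers' compensation audit 672 days ago vs limit 730 → met
4. condition 'performs public-works projects' holds; equipment calibration 938 days ago vs limit 730 → not met
5. licensed crane operators 0 < 2 → not met
6. bonding capacity review 663 days ago vs limit 730 → met
7. workers' compensation coverage $25,000 < $300,000 → not met
8. subcontractor verification log absent → not met
9. fall-protection recertification 190 days ago vs limit 180 → not met
10. hazard communication program present → met
11. condition 'performs work above three stories' holds; jobsite safety plan absent → not met
Not met: 1, 2, 4, 5, 7, 8, 9, 11

1, 2, 4, 5, 7, 8, 9, 11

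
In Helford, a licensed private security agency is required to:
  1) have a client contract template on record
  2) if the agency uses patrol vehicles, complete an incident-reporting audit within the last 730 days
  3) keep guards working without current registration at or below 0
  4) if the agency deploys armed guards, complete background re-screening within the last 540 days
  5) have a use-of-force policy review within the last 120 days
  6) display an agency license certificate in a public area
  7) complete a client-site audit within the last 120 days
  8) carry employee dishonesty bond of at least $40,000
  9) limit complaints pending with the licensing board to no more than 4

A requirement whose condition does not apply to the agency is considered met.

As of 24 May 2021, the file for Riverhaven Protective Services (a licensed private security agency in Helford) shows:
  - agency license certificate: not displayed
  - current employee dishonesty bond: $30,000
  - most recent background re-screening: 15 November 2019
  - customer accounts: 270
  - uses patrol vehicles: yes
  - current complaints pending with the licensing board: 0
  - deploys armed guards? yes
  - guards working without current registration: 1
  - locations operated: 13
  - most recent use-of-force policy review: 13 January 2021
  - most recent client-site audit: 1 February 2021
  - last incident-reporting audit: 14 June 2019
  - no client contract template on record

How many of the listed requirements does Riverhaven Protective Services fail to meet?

1. client contract template absent → not met
2. condition 'uses patrol vehicles' holds; incident-reporting audit 710 days ago vs limit 730 → met
3. guards working without current registration 1 > 0 → not met
4. condition 'deploys armed guards' holds; background re-screening 556 days ago vs limit 540 → not met
5. use-of-force policy review 131 days ago vs limit 120 → not met
6. agency license certificate absent → not met
7. client-site audit 112 days ago vs limit 120 → met
8. employee dishonesty bond $30,000 < $40,000 → not met
9. complaints pending with the licensing board 0 ≤ 4 → met
Not met: 6 of 9

6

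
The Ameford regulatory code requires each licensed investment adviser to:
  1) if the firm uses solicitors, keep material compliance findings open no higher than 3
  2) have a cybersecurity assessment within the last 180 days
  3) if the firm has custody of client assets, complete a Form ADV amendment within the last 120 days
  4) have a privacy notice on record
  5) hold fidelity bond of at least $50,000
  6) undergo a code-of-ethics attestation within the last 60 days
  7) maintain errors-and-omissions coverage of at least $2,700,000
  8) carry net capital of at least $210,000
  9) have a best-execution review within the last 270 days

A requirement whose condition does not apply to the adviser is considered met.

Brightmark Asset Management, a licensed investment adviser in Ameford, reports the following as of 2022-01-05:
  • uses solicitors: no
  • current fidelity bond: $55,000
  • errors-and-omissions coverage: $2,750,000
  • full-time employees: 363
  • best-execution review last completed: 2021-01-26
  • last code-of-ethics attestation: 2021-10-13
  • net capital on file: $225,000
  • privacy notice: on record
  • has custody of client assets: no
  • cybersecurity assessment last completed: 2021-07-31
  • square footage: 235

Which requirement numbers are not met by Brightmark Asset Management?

1. condition 'uses solicitors' does not hold → requirement n/a → met
2. cybersecurity assessment 158 days ago vs limit 180 → met
3. condition 'has custody of client assets' does not hold → requirement n/a → met
4. privacy notice present → met
5. fidelity bond $55,000 ≥ $50,000 → met
6. code-of-ethics attestation 84 days ago vs limit 60 → not met
7. errors-and-omissions coverage $2,750,000 ≥ $2,700,000 → met
8. net capital $225,000 ≥ $210,000 → met
9. best-execution review 344 days ago vs limit 270 → not met
Not met: 6, 9

6, 9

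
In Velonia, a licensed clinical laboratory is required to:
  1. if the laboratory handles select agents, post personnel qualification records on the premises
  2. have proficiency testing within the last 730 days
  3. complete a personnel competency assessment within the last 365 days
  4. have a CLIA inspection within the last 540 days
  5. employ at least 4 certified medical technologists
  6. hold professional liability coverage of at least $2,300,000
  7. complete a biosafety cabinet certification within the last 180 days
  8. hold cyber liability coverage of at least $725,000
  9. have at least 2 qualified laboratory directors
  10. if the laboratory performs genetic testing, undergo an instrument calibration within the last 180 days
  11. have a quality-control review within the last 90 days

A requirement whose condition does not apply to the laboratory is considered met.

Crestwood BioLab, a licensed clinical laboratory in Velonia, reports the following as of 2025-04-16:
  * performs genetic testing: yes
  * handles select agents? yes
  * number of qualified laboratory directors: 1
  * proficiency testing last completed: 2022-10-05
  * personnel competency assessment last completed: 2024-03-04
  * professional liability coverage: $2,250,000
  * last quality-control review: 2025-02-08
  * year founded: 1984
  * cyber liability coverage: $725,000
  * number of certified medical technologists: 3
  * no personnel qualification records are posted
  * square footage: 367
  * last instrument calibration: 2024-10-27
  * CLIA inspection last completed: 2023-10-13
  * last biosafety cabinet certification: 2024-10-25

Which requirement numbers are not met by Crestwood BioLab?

1, 2, 3, 4, 5, 6, 9

1. condition 'handles select agents' holds; personnel qualification records absent → not met
2. proficiency testing 924 days ago vs limit 730 → not met
3. personnel competency assessment 408 days ago vs limit 365 → not met
4. CLIA inspection 551 days ago vs limit 540 → not met
5. certified medical technologists 3 < 4 → not met
6. professional liability coverage $2,250,000 < $2,300,000 → not met
7. biosafety cabinet certification 173 days ago vs limit 180 → met
8. cyber liability coverage $725,000 ≥ $725,000 → met
9. qualified laboratory directors 1 < 2 → not met
10. condition 'performs genetic testing' holds; instrument calibration 171 days ago vs limit 180 → met
11. quality-control review 67 days ago vs limit 90 → met
Not met: 1, 2, 3, 4, 5, 6, 9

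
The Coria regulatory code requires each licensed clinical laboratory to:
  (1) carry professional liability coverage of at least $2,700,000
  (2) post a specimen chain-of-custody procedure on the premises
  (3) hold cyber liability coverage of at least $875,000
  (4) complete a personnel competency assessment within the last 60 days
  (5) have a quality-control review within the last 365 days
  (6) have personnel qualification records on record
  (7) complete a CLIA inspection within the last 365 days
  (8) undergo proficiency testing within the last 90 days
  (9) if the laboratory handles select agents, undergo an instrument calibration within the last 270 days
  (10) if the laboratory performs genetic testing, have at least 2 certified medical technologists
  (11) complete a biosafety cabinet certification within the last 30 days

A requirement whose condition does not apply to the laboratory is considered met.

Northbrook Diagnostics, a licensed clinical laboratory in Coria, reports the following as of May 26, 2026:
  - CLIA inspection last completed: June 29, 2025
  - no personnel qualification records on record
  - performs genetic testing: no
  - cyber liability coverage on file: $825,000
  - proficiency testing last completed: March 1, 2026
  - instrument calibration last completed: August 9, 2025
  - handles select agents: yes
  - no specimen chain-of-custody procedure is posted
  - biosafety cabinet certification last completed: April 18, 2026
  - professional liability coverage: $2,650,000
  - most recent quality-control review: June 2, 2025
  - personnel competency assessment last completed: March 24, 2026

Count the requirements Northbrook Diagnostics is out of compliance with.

7

1. professional liability coverage $2,650,000 < $2,700,000 → not met
2. specimen chain-of-custody procedure absent → not met
3. cyber liability coverage $825,000 < $875,000 → not met
4. personnel competency assessment 63 days ago vs limit 60 → not met
5. quality-control review 358 days ago vs limit 365 → met
6. personnel qualification records absent → not met
7. CLIA inspection 331 days ago vs limit 365 → met
8. proficiency testing 86 days ago vs limit 90 → met
9. condition 'handles select agents' holds; instrument calibration 290 days ago vs limit 270 → not met
10. condition 'performs genetic testing' does not hold → requirement n/a → met
11. biosafety cabinet certification 38 days ago vs limit 30 → not met
Not met: 7 of 11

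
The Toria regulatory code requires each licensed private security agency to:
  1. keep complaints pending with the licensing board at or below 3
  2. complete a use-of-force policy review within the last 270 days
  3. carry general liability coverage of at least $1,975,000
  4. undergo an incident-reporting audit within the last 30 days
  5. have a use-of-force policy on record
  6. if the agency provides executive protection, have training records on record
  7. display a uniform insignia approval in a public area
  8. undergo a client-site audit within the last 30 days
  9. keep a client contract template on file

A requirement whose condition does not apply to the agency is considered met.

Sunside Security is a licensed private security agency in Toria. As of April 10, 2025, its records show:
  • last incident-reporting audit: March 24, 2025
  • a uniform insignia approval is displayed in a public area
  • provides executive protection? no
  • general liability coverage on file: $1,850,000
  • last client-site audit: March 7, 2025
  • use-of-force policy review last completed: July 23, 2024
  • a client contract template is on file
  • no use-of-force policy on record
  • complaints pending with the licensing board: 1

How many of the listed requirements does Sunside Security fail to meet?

3

1. complaints pending with the licensing board 1 ≤ 3 → met
2. use-of-force policy review 261 days ago vs limit 270 → met
3. general liability coverage $1,850,000 < $1,975,000 → not met
4. incident-reporting audit 17 days ago vs limit 30 → met
5. use-of-force policy absent → not met
6. condition 'provides executive protection' does not hold → requirement n/a → met
7. uniform insignia approval present → met
8. client-site audit 34 days ago vs limit 30 → not met
9. client contract template present → met
Not met: 3 of 9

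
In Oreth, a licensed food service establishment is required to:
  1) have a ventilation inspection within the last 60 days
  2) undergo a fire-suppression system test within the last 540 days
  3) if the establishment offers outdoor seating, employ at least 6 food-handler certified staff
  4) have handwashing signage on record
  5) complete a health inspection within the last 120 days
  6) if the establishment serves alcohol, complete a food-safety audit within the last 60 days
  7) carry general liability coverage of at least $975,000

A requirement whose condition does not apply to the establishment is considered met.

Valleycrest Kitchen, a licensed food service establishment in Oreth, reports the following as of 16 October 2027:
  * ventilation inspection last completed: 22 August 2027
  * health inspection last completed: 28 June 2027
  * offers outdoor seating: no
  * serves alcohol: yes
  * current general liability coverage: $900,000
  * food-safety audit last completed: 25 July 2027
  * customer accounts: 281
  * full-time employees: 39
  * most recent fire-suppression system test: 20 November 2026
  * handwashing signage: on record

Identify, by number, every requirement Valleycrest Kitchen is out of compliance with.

6, 7

1. ventilation inspection 55 days ago vs limit 60 → met
2. fire-suppression system test 330 days ago vs limit 540 → met
3. condition 'offers outdoor seating' does not hold → requirement n/a → met
4. handwashing signage present → met
5. health inspection 110 days ago vs limit 120 → met
6. condition 'serves alcohol' holds; food-safety audit 83 days ago vs limit 60 → not met
7. general liability coverage $900,000 < $975,000 → not met
Not met: 6, 7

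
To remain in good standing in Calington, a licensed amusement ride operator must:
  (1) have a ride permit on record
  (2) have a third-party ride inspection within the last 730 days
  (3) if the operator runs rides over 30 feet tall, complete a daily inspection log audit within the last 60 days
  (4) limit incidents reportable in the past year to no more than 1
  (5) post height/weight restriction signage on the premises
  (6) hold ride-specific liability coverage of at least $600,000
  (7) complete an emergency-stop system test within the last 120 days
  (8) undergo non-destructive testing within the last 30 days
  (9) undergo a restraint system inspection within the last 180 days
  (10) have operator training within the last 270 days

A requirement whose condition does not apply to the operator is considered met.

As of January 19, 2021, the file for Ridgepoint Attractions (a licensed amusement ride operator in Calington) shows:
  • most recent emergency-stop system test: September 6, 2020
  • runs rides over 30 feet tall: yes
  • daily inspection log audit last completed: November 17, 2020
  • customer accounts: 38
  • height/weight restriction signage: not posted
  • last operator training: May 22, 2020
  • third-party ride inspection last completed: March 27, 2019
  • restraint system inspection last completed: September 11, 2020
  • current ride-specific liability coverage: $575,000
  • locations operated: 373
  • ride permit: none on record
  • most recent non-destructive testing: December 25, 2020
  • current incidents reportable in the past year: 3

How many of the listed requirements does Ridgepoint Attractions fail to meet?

1. ride permit absent → not met
2. third-party ride inspection 664 days ago vs limit 730 → met
3. condition 'runs rides over 30 feet tall' holds; daily inspection log audit 63 days ago vs limit 60 → not met
4. incidents reportable in the past year 3 > 1 → not met
5. height/weight restriction signage absent → not met
6. ride-specific liability coverage $575,000 < $600,000 → not met
7. emergency-stop system test 135 days ago vs limit 120 → not met
8. non-destructive testing 25 days ago vs limit 30 → met
9. restraint system inspection 130 days ago vs limit 180 → met
10. operator training 242 days ago vs limit 270 → met
Not met: 6 of 10

6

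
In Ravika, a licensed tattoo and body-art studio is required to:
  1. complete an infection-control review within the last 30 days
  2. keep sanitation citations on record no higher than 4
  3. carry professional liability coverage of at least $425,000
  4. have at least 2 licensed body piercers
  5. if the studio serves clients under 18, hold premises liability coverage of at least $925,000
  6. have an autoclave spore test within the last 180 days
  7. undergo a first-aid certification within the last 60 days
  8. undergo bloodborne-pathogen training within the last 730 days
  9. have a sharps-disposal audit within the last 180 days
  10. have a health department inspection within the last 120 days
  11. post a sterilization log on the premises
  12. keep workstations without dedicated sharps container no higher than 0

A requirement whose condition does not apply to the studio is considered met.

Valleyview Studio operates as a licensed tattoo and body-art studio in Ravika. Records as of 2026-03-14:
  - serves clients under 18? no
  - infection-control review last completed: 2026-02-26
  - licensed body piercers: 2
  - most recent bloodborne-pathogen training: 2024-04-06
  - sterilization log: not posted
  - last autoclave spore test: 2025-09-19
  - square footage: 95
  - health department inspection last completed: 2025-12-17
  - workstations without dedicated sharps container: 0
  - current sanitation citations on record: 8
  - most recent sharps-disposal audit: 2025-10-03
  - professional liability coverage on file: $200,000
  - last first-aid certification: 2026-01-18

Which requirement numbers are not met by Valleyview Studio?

1. infection-control review 16 days ago vs limit 30 → met
2. sanitation citations on record 8 > 4 → not met
3. professional liability coverage $200,000 < $425,000 → not met
4. licensed body piercers 2 ≥ 2 → met
5. condition 'serves clients under 18' does not hold → requirement n/a → met
6. autoclave spore test 176 days ago vs limit 180 → met
7. first-aid certification 55 days ago vs limit 60 → met
8. bloodborne-pathogen training 707 days ago vs limit 730 → met
9. sharps-disposal audit 162 days ago vs limit 180 → met
10. health department inspection 87 days ago vs limit 120 → met
11. sterilization log absent → not met
12. workstations without dedicated sharps container 0 ≤ 0 → met
Not met: 2, 3, 11

2, 3, 11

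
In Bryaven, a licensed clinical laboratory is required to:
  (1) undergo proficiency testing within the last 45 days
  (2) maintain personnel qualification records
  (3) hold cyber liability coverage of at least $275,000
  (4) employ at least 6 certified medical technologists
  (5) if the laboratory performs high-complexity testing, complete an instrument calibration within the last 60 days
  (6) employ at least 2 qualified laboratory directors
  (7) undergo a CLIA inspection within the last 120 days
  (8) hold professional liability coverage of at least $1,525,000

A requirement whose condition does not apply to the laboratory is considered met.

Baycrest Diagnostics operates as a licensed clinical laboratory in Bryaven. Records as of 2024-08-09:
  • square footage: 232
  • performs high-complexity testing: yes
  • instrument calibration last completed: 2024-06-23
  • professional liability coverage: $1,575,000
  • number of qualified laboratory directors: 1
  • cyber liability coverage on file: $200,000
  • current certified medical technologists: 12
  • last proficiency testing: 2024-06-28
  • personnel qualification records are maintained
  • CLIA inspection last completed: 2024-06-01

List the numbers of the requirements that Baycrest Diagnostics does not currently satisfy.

3, 6

1. proficiency testing 42 days ago vs limit 45 → met
2. personnel qualification records present → met
3. cyber liability coverage $200,000 < $275,000 → not met
4. certified medical technologists 12 ≥ 6 → met
5. condition 'performs high-complexity testing' holds; instrument calibration 47 days ago vs limit 60 → met
6. qualified laboratory directors 1 < 2 → not met
7. CLIA inspection 69 days ago vs limit 120 → met
8. professional liability coverage $1,575,000 ≥ $1,525,000 → met
Not met: 3, 6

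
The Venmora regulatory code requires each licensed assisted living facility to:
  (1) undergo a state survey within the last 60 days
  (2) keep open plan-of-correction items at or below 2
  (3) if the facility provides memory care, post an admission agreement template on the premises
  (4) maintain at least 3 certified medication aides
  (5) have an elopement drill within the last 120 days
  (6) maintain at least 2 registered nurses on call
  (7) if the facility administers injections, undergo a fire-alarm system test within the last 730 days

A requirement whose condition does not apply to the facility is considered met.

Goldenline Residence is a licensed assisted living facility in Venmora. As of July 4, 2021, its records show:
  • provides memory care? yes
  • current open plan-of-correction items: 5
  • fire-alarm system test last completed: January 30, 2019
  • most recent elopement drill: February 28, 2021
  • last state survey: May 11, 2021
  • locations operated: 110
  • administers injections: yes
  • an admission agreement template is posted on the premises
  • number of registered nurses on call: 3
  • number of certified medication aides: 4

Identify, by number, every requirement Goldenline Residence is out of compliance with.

1. state survey 54 days ago vs limit 60 → met
2. open plan-of-correction items 5 > 2 → not met
3. condition 'provides memory care' holds; admission agreement template present → met
4. certified medication aides 4 ≥ 3 → met
5. elopement drill 126 days ago vs limit 120 → not met
6. registered nurses on call 3 ≥ 2 → met
7. condition 'administers injections' holds; fire-alarm system test 886 days ago vs limit 730 → not met
Not met: 2, 5, 7

2, 5, 7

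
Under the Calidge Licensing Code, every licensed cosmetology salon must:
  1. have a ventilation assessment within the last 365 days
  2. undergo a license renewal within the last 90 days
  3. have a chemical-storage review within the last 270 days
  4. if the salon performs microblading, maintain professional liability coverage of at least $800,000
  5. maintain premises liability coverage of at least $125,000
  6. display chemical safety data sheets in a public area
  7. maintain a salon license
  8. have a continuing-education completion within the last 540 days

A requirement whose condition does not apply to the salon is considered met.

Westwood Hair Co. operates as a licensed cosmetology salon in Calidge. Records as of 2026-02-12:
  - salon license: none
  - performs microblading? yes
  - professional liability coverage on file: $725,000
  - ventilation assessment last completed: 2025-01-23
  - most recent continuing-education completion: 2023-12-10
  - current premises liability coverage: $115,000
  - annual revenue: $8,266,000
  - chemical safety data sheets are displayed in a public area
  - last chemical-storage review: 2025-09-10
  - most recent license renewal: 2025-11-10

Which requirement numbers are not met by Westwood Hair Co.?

1, 2, 4, 5, 7, 8

1. ventilation assessment 385 days ago vs limit 365 → not met
2. license renewal 94 days ago vs limit 90 → not met
3. chemical-storage review 155 days ago vs limit 270 → met
4. condition 'performs microblading' holds; professional liability coverage $725,000 < $800,000 → not met
5. premises liability coverage $115,000 < $125,000 → not met
6. chemical safety data sheets present → met
7. salon license absent → not met
8. continuing-education completion 795 days ago vs limit 540 → not met
Not met: 1, 2, 4, 5, 7, 8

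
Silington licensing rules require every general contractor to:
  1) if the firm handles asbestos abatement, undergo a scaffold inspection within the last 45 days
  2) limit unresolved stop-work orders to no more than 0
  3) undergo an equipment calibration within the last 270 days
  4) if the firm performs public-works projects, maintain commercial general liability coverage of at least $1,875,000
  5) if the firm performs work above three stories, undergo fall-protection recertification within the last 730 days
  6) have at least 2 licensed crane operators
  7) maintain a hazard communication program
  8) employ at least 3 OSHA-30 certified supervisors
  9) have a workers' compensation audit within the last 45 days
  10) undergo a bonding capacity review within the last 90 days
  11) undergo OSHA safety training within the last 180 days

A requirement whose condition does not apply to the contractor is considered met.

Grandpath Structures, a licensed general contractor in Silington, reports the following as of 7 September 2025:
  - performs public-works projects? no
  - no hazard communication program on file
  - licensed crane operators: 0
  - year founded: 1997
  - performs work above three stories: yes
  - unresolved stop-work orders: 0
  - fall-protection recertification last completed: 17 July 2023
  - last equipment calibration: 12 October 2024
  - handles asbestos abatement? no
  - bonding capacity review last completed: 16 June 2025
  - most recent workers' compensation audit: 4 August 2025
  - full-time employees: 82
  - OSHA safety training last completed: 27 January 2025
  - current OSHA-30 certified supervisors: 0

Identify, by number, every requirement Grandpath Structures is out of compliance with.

1. condition 'handles asbestos abatement' does not hold → requirement n/a → met
2. unresolved stop-work orders 0 ≤ 0 → met
3. equipment calibration 330 days ago vs limit 270 → not met
4. condition 'performs public-works projects' does not hold → requirement n/a → met
5. condition 'performs work above three stories' holds; fall-protection recertification 783 days ago vs limit 730 → not met
6. licensed crane operators 0 < 2 → not met
7. hazard communication program absent → not met
8. OSHA-30 certified supervisors 0 < 3 → not met
9. workers' compensation audit 34 days ago vs limit 45 → met
10. bonding capacity review 83 days ago vs limit 90 → met
11. OSHA safety training 223 days ago vs limit 180 → not met
Not met: 3, 5, 6, 7, 8, 11

3, 5, 6, 7, 8, 11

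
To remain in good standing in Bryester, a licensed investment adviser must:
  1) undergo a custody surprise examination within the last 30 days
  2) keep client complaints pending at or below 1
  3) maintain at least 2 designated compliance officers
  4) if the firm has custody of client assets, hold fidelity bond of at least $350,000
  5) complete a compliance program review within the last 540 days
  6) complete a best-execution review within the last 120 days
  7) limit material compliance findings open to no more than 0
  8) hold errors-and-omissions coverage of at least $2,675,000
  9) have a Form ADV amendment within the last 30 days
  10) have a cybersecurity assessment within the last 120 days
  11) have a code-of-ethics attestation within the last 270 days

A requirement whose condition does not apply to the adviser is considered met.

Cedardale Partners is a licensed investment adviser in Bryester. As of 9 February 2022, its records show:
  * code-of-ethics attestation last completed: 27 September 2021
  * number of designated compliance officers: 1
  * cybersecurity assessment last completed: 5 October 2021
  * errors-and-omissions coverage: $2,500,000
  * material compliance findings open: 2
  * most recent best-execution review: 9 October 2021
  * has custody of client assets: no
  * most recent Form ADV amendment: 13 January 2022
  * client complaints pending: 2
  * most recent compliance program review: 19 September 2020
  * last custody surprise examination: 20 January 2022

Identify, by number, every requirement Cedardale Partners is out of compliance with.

1. custody surprise examination 20 days ago vs limit 30 → met
2. client complaints pending 2 > 1 → not met
3. designated compliance officers 1 < 2 → not met
4. condition 'has custody of client assets' does not hold → requirement n/a → met
5. compliance program review 508 days ago vs limit 540 → met
6. best-execution review 123 days ago vs limit 120 → not met
7. material compliance findings open 2 > 0 → not met
8. errors-and-omissions coverage $2,500,000 < $2,675,000 → not met
9. Form ADV amendment 27 days ago vs limit 30 → met
10. cybersecurity assessment 127 days ago vs limit 120 → not met
11. code-of-ethics attestation 135 days ago vs limit 270 → met
Not met: 2, 3, 6, 7, 8, 10

2, 3, 6, 7, 8, 10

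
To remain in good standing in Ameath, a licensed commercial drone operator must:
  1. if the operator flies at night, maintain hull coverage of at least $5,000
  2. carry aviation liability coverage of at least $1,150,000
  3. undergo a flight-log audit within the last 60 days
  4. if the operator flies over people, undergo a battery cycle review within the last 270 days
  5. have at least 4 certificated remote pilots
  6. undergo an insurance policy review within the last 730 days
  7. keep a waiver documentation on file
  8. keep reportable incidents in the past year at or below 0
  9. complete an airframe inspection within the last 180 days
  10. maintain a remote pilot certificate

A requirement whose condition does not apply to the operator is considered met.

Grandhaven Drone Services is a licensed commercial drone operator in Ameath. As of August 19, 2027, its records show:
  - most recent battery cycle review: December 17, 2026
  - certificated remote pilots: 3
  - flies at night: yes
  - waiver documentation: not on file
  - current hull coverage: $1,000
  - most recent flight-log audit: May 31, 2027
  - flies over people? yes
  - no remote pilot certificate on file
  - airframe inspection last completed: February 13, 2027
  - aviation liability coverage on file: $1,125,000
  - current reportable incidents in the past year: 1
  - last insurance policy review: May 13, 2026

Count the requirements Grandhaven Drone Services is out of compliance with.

8

1. condition 'flies at night' holds; hull coverage $1,000 < $5,000 → not met
2. aviation liability coverage $1,125,000 < $1,150,000 → not met
3. flight-log audit 80 days ago vs limit 60 → not met
4. condition 'flies over people' holds; battery cycle review 245 days ago vs limit 270 → met
5. certificated remote pilots 3 < 4 → not met
6. insurance policy review 463 days ago vs limit 730 → met
7. waiver documentation absent → not met
8. reportable incidents in the past year 1 > 0 → not met
9. airframe inspection 187 days ago vs limit 180 → not met
10. remote pilot certificate absent → not met
Not met: 8 of 10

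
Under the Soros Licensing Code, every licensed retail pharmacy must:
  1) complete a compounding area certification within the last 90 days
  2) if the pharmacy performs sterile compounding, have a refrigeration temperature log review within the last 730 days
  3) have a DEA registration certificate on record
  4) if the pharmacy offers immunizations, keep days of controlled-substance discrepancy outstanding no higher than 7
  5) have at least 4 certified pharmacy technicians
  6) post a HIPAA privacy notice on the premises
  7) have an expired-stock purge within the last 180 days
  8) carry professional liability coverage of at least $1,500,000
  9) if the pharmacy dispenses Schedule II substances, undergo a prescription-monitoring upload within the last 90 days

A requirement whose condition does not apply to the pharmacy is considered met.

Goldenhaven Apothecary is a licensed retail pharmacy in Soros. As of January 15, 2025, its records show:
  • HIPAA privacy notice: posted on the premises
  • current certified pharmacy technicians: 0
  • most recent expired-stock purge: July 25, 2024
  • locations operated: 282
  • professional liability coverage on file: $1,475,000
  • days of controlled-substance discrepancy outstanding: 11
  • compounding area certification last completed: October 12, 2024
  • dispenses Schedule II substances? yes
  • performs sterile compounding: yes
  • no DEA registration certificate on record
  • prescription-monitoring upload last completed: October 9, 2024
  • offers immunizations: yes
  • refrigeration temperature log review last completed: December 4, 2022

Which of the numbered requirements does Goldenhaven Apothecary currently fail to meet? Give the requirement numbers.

1. compounding area certification 95 days ago vs limit 90 → not met
2. condition 'performs sterile compounding' holds; refrigeration temperature log review 773 days ago vs limit 730 → not met
3. DEA registration certificate absent → not met
4. condition 'offers immunizations' holds; days of controlled-substance discrepancy outstanding 11 > 7 → not met
5. certified pharmacy technicians 0 < 4 → not met
6. HIPAA privacy notice present → met
7. expired-stock purge 174 days ago vs limit 180 → met
8. professional liability coverage $1,475,000 < $1,500,000 → not met
9. condition 'dispenses Schedule II substances' holds; prescription-monitoring upload 98 days ago vs limit 90 → not met
Not met: 1, 2, 3, 4, 5, 8, 9

1, 2, 3, 4, 5, 8, 9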